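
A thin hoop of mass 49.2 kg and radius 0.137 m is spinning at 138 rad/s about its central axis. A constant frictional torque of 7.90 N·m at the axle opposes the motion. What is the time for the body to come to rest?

I = MR² = (49.2)(0.137)² = 0.9234 kg·m².
The net torque has magnitude 7.90 N·m, opposing ω.
|α| = τ/I = 7.900/0.9234 = 8.555 rad/s² (deceleration).
0 = ω₀ − |α|t ⇒ t = ω₀/|α| = 138/8.555 = 16.13 s.

t ≈ 16.1 s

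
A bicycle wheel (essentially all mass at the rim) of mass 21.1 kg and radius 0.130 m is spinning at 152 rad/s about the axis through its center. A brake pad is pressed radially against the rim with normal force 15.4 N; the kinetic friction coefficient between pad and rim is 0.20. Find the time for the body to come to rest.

I = MR² = (21.1)(0.130)² = 0.3566 kg·m².
Friction force f = μN = (0.20)(15.4) = 3.080 N at the rim; torque magnitude τ = fR = 0.4004 N·m, opposing ω.
|α| = τ/I = 0.4004/0.3566 = 1.123 rad/s² (deceleration).
0 = ω₀ − |α|t ⇒ t = ω₀/|α| = 152/1.123 = 135.4 s.

t ≈ 135 s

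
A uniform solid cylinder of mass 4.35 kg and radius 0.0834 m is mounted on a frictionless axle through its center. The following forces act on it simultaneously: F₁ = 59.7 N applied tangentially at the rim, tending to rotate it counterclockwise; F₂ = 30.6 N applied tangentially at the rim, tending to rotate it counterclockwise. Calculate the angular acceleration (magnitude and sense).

I = ½MR² = (1/2)(4.35)(0.0834)² = 0.01513 kg·m².
Taking counterclockwise as positive: τ₁ = +(59.7)(0.0834) = +4.979 N·m; τ₂ = +(30.6)(0.0834) = +2.552 N·m.
Net torque τ = 7.531 N·m.
α = τ/I = 7.531/0.01513 = 497.8 rad/s².

α ≈ 498 rad/s², counterclockwise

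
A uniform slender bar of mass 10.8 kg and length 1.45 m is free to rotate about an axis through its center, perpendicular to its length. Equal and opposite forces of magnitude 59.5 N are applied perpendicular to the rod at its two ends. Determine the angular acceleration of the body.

I = (1/12)ML² = (1/12)(10.8)(1.45)² = 1.892 kg·m².
The couple gives τ = F·(L/2) + F·(L/2) = F L = (59.5)(1.45) = 86.27 N·m.
Newton's second law for rotation, τ = Iα, gives α = τ/I = 86.27/1.892 = 45.59 rad/s².

α ≈ 45.6 rad/s²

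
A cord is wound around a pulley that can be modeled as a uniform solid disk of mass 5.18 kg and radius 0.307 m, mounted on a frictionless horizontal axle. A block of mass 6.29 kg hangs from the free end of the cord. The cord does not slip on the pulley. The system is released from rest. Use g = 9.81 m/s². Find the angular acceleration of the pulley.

I = ½MR² = (1/2)(5.18)(0.307)² = 0.2441 kg·m².
Block: mg − T = ma. Pulley: TR = Iα. No-slip: a = αR, so T = (I/R²)a = 2.590·a.
Then mg = (m + 2.590)a, so a = (6.29)(9.81)/(6.29 + 2.590) = 6.949 m/s².
α = a/R = 6.949/0.307 = 22.63 rad/s².

α ≈ 22.6 rad/s²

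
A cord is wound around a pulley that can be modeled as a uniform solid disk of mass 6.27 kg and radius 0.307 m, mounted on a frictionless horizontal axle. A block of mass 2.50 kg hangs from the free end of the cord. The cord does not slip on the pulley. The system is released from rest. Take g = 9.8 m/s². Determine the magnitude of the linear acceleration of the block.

I = ½MR² = (1/2)(6.27)(0.307)² = 0.2955 kg·m².
Block: mg − T = ma. Pulley: TR = Iα. No-slip: a = αR, so T = (I/R²)a = 3.135·a.
Then mg = (m + 3.135)a, so a = (2.50)(9.8)/(2.50 + 3.135) = 4.348 m/s².

a ≈ 4.35 m/s²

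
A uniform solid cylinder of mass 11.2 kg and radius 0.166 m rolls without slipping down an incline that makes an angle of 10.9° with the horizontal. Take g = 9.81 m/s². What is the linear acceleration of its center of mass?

a ≈ 1.24 m/s²

Translation along the incline: Mg sinθ − f = Ma.
Rotation about the center: fR = Iα with I = ½MR². No-slip gives a = αR, so f = (I/R²)a = (1/2)M a.
Substituting: Mg sinθ = (1 + 0.5000)Ma, so a = g sinθ/(1 + 0.5000) = (9.81) sin 10.9° / 1.500 = 1.237 m/s².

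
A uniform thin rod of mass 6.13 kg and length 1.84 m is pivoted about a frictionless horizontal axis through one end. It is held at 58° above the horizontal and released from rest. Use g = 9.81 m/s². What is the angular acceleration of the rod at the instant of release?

α ≈ 4.24 rad/s²

About the pivot, I = (1/3)ML² = (1/3)(6.13)(1.84)² = 6.918 kg·m².
The weight acts at the center, a distance L/2 = 0.9200 m from the pivot; τ = Mg(L/2) cos 58° = 29.32 N·m.
α = τ/I = 29.32/6.918 = 4.238 rad/s².
(Equivalently α = (3g/(2L)) cos 58° = 4.238 rad/s².)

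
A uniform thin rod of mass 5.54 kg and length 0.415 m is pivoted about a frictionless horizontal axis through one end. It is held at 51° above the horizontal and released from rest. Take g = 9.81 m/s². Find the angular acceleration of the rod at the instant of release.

About the pivot, I = (1/3)ML² = (1/3)(5.54)(0.415)² = 0.3180 kg·m².
The weight acts at the center, a distance L/2 = 0.2075 m from the pivot; τ = Mg(L/2) cos 51° = 7.097 N·m.
α = τ/I = 7.097/0.3180 = 22.31 rad/s².

α ≈ 22.3 rad/s²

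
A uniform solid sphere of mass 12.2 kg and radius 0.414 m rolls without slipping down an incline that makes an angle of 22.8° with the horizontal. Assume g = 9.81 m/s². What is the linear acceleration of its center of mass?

Translation along the incline: Mg sinθ − f = Ma.
Rotation about the center: fR = Iα with I = (2/5)MR². No-slip gives a = αR, so f = (I/R²)a = (2/5)M a.
Substituting: Mg sinθ = (1 + 0.4000)Ma, so a = g sinθ/(1 + 0.4000) = (9.81) sin 22.8° / 1.400 = 2.715 m/s².

a ≈ 2.72 m/s²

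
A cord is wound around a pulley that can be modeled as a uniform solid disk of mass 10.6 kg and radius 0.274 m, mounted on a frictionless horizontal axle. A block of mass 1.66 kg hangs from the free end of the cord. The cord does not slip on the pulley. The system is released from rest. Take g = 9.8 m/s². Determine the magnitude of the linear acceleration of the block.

I = ½MR² = (1/2)(10.6)(0.274)² = 0.3979 kg·m².
Block: mg − T = ma. Pulley: TR = Iα. No-slip: a = αR, so T = (I/R²)a = 5.300·a.
Then mg = (m + 5.300)a, so a = (1.66)(9.8)/(1.66 + 5.300) = 2.337 m/s².

a ≈ 2.34 m/s²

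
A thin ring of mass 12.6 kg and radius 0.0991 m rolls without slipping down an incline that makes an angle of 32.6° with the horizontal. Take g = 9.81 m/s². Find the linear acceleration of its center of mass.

Translation along the incline: Mg sinθ − f = Ma.
Rotation about the center: fR = Iα with I = MR². No-slip gives a = αR, so f = (I/R²)a = M a.
Substituting: Mg sinθ = (1 + 1.000)Ma, so a = g sinθ/(1 + 1.000) = (9.81) sin 32.6° / 2.000 = 2.643 m/s².

a ≈ 2.64 m/s²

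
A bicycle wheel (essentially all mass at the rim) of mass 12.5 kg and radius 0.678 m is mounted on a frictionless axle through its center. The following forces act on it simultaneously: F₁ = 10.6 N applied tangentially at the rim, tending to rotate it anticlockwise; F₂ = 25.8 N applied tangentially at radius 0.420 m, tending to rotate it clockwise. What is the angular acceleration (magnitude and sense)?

α ≈ 0.635 rad/s², clockwise

I = MR² = (12.5)(0.678)² = 5.746 kg·m².
Taking anticlockwise as positive: τ₁ = +(10.6)(0.678) = +7.187 N·m; τ₂ = −(25.8)(0.420) = −10.84 N·m.
Net torque τ = -3.649 N·m.
α = τ/I = -3.649/5.746 = -0.6351 rad/s².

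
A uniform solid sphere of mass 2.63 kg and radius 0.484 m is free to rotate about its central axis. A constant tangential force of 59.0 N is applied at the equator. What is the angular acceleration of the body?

I = (2/5)MR² = (2/5)(2.63)(0.484)² = 0.2464 kg·m².
τ = F R = (59.0)(0.484) = 28.56 N·m.
From τ = Iα: α = 28.56/0.2464 = 115.9 rad/s².

α ≈ 116 rad/s²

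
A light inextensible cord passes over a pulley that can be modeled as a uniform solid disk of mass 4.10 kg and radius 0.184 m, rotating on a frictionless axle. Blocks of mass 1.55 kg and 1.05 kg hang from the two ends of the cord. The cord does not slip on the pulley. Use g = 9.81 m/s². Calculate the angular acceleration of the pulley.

α ≈ 5.73 rad/s²

I = ½MR² = (1/2)(4.10)(0.184)² = 0.06940 kg·m².
Heavier block: m₁g − T₁ = m₁a. Lighter block: T₂ − m₂g = m₂a.
Pulley: (T₁ − T₂)R = Iα = I(a/R), so T₁ − T₂ = (I/R²)a = (1/2)M_p a = 2.050·a.
Adding the three: (m₁ − m₂)g = (m₁ + m₂ + 2.050)a, so a = (1.55 − 1.05)(9.81)/(1.55 + 1.05 + 2.050) = 1.055 m/s².
α = a/R = 1.055/0.184 = 5.733 rad/s².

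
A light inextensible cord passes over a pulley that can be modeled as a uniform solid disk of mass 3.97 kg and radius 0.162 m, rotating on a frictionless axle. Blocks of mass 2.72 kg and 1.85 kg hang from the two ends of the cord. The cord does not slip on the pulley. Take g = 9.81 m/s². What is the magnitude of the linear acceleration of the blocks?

I = ½MR² = (1/2)(3.97)(0.162)² = 0.05209 kg·m².
Heavier block: m₁g − T₁ = m₁a. Lighter block: T₂ − m₂g = m₂a.
Pulley: (T₁ − T₂)R = Iα = I(a/R), so T₁ − T₂ = (I/R²)a = (1/2)M_p a = 1.985·a.
Adding the three: (m₁ − m₂)g = (m₁ + m₂ + 1.985)a, so a = (2.72 − 1.85)(9.81)/(2.72 + 1.85 + 1.985) = 1.302 m/s².

a ≈ 1.30 m/s²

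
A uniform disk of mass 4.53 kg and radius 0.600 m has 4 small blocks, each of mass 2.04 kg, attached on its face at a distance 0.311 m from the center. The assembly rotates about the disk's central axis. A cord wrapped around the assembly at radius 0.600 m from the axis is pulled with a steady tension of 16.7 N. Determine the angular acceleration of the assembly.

α ≈ 6.24 rad/s²

I_disk = ½MR² = ½(4.53)(0.600)² = 0.8154 kg·m².
I_blocks = 4·m·r² = 4(2.04)(0.311)² = 0.7892 kg·m².
Total I = 1.605 kg·m².
τ = F r = (16.7)(0.600) = 10.02 N·m.
α = τ/I = 10.02/1.605 = 6.244 rad/s².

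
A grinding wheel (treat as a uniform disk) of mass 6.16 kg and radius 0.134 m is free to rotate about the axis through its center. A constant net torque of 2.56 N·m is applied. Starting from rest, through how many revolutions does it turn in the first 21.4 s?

≈ 1690 revolutions

I = ½MR² = (1/2)(6.16)(0.134)² = 0.05530 kg·m².
α = τ/I = 2.56/0.05530 = 46.29 rad/s².
θ = ½αt² = ½(46.29)(21.4)² = 10600 rad.
Revolutions = θ/(2π) = 1687.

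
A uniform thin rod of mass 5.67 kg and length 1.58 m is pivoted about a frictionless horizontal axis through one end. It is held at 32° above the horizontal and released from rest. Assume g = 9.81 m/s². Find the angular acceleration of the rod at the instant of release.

α ≈ 7.90 rad/s²

About the pivot, I = (1/3)ML² = (1/3)(5.67)(1.58)² = 4.718 kg·m².
The weight acts at the center, a distance L/2 = 0.7900 m from the pivot; τ = Mg(L/2) cos 32° = 37.26 N·m.
α = τ/I = 37.26/4.718 = 7.898 rad/s².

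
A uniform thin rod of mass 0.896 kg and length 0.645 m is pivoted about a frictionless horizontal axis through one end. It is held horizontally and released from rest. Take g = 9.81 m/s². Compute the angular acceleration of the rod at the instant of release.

About the pivot, I = (1/3)ML² = (1/3)(0.896)(0.645)² = 0.1243 kg·m².
The weight acts at the center, a distance L/2 = 0.3225 m from the pivot; τ = Mg(L/2) = 2.835 N·m.
α = τ/I = 2.835/0.1243 = 22.81 rad/s².

α ≈ 22.8 rad/s²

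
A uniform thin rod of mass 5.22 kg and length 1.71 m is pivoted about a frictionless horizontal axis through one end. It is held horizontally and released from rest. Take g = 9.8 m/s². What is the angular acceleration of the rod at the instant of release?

About the pivot, I = (1/3)ML² = (1/3)(5.22)(1.71)² = 5.088 kg·m².
The weight acts at the center, a distance L/2 = 0.8550 m from the pivot; τ = Mg(L/2) = 43.74 N·m.
α = τ/I = 43.74/5.088 = 8.596 rad/s².

α ≈ 8.60 rad/s²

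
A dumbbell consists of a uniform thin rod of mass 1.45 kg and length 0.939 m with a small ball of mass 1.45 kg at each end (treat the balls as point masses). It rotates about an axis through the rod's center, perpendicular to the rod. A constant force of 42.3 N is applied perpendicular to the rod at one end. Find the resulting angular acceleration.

I_rod = (1/12)ML² = (1/12)(1.45)(0.939)² = 0.1065 kg·m².
I_balls = 2·m·(L/2)² = 2(1.45)(0.4695)² = 0.6392 kg·m².
Total I = 0.7458 kg·m².
τ = F·(L/2) = (42.3)(0.469) = 19.86 N·m.
α = τ/I = 19.86/0.7458 = 26.63 rad/s².

α ≈ 26.6 rad/s²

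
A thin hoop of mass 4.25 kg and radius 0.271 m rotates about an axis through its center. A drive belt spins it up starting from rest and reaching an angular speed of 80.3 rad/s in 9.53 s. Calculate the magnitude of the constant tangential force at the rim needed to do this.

I = MR² = (4.25)(0.271)² = 0.3121 kg·m².
α = Δω/Δt = (80.3 − 0)/9.53 = 8.426 rad/s².
The required torque is τ = Iα = (0.3121)(8.426) = 2.630 N·m.
A tangential force at the rim gives τ = FR, so F = τ/R = 2.630/0.271 = 9.705 N.

F ≈ 9.70 N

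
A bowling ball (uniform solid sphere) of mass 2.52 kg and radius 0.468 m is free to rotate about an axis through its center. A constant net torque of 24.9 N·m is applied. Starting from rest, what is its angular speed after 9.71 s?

ω ≈ 1100 rad/s

I = (2/5)MR² = (2/5)(2.52)(0.468)² = 0.2208 kg·m².
α = τ/I = 24.9/0.2208 = 112.8 rad/s².
ω = ω₀ + αt = 0 + (112.8)(9.71) = 1095 rad/s.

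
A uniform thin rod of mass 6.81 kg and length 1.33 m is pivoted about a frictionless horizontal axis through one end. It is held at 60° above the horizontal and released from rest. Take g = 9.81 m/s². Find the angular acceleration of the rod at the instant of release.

About the pivot, I = (1/3)ML² = (1/3)(6.81)(1.33)² = 4.015 kg·m².
The weight acts at the center, a distance L/2 = 0.6650 m from the pivot; τ = Mg(L/2) cos 60° = 22.21 N·m.
α = τ/I = 22.21/4.015 = 5.532 rad/s².
(Equivalently α = (3g/(2L)) cos 60° = 5.532 rad/s².)

α ≈ 5.53 rad/s²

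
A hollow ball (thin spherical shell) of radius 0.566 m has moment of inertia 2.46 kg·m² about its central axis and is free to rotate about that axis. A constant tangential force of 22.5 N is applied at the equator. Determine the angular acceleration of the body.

τ = F R = (22.5)(0.566) = 12.73 N·m.
Newton's second law for rotation, τ = Iα, gives α = τ/I = 12.73/2.460 = 5.177 rad/s².

α ≈ 5.18 rad/s²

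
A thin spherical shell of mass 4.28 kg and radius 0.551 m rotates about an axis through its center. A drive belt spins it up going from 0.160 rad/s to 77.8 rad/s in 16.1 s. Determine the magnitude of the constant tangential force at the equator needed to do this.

I = (2/3)MR² = (2/3)(4.28)(0.551)² = 0.8663 kg·m².
α = Δω/Δt = (77.8 − 0.160)/16.1 = 4.822 rad/s².
The required torque is τ = Iα = (0.8663)(4.822) = 4.177 N·m.
A tangential force at the equator gives τ = FR, so F = τ/R = 4.177/0.551 = 7.582 N.

F ≈ 7.58 N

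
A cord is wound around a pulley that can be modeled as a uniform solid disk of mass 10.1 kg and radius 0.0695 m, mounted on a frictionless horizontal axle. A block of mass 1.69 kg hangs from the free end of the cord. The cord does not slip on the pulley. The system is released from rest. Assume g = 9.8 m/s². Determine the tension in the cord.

T ≈ 12.4 N

I = ½MR² = (1/2)(10.1)(0.0695)² = 0.02439 kg·m².
Block: mg − T = ma. Pulley: TR = Iα. No-slip: a = αR, so T = (I/R²)a = 5.050·a.
Then mg = (m + 5.050)a, so a = (1.69)(9.8)/(1.69 + 5.050) = 2.457 m/s².
T = 5.050·a = 12.41 N.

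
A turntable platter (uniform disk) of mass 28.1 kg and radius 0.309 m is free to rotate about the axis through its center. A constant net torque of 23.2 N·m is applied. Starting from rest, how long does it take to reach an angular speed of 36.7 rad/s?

t ≈ 2.12 s

I = ½MR² = (1/2)(28.1)(0.309)² = 1.342 kg·m².
α = τ/I = 23.2/1.342 = 17.29 rad/s².
ω = αt ⇒ t = ω/α = 36.7/17.29 = 2.122 s.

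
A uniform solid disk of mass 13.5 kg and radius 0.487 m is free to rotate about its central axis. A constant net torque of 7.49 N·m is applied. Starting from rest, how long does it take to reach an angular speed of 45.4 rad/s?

I = ½MR² = (1/2)(13.5)(0.487)² = 1.601 kg·m².
α = τ/I = 7.49/1.601 = 4.679 rad/s².
ω = αt ⇒ t = ω/α = 45.4/4.679 = 9.704 s.

t ≈ 9.70 s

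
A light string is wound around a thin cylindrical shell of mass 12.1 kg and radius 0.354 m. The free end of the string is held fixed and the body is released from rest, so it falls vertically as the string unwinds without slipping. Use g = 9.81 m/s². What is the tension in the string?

T ≈ 59.4 N

Translation: Mg − T = Ma. Rotation about the center: TR = Iα with I = MR².
With a = αR: T = (I/R²)a = M a, so Mg = (1 + 1.000)Ma.
a = g/(1 + 1.000) = 9.81/2.000 = 4.905 m/s².
T = 1.000·M·a = (1.000)(12.1)(4.905) = 59.35 N.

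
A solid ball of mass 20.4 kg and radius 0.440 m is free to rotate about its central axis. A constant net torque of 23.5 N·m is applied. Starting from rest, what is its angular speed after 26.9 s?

ω ≈ 400 rad/s

I = (2/5)MR² = (2/5)(20.4)(0.440)² = 1.580 kg·m².
α = τ/I = 23.5/1.580 = 14.88 rad/s².
ω = ω₀ + αt = 0 + (14.88)(26.9) = 400.2 rad/s.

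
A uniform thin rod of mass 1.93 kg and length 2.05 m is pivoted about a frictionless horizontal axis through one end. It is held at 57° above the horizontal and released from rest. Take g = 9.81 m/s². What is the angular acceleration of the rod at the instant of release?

About the pivot, I = (1/3)ML² = (1/3)(1.93)(2.05)² = 2.704 kg·m².
The weight acts at the center, a distance L/2 = 1.025 m from the pivot; τ = Mg(L/2) cos 57° = 10.57 N·m.
α = τ/I = 10.57/2.704 = 3.909 rad/s².
(Equivalently α = (3g/(2L)) cos 57° = 3.909 rad/s².)

α ≈ 3.91 rad/s²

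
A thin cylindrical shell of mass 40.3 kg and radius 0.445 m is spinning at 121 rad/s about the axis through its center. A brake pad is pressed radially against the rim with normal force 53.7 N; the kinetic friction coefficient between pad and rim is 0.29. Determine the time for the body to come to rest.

I = MR² = (40.3)(0.445)² = 7.980 kg·m².
Friction force f = μN = (0.29)(53.7) = 15.57 N at the rim; torque magnitude τ = fR = 6.930 N·m, opposing ω.
|α| = τ/I = 6.930/7.980 = 0.8684 rad/s² (deceleration).
0 = ω₀ − |α|t ⇒ t = ω₀/|α| = 121/0.8684 = 139.3 s.

t ≈ 139 s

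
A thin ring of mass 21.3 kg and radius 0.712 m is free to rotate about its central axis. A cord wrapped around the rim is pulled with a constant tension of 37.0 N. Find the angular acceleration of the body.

α ≈ 2.44 rad/s²

I = MR² = (21.3)(0.712)² = 10.80 kg·m².
τ = F R = (37.0)(0.712) = 26.34 N·m.
From τ = Iα: α = 26.34/10.80 = 2.440 rad/s².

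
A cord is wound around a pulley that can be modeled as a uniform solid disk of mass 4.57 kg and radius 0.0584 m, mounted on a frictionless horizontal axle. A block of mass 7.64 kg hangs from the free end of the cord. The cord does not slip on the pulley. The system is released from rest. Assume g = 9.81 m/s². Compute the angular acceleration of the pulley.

I = ½MR² = (1/2)(4.57)(0.0584)² = 0.007793 kg·m².
Block: mg − T = ma. Pulley: TR = Iα. No-slip: a = αR, so T = (I/R²)a = 2.285·a.
Then mg = (m + 2.285)a, so a = (7.64)(9.81)/(7.64 + 2.285) = 7.551 m/s².
α = a/R = 7.551/0.0584 = 129.3 rad/s².

α ≈ 129 rad/s²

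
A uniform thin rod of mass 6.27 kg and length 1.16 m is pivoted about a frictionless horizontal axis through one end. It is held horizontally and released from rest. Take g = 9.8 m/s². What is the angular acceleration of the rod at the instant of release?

α ≈ 12.7 rad/s²

About the pivot, I = (1/3)ML² = (1/3)(6.27)(1.16)² = 2.812 kg·m².
The weight acts at the center, a distance L/2 = 0.5800 m from the pivot; τ = Mg(L/2) = 35.64 N·m.
α = τ/I = 35.64/2.812 = 12.67 rad/s².
(Equivalently α = (3g/(2L)) = 12.67 rad/s².)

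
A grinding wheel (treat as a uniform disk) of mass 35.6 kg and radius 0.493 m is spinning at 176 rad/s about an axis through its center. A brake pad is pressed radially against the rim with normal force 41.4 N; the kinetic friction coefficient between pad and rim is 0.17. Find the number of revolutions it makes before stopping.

I = ½MR² = (1/2)(35.6)(0.493)² = 4.326 kg·m².
Friction force f = μN = (0.17)(41.4) = 7.038 N at the rim; torque magnitude τ = fR = 3.470 N·m, opposing ω.
|α| = τ/I = 3.470/4.326 = 0.8020 rad/s² (deceleration).
ω² = ω₀² − 2|α|θ with ω = 0 ⇒ θ = ω₀²/(2|α|) = 19310 rad = 3073 rev.

≈ 3070 revolutions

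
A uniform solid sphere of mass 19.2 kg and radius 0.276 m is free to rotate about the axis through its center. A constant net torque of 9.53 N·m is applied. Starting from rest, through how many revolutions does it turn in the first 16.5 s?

≈ 353 revolutions

I = (2/5)MR² = (2/5)(19.2)(0.276)² = 0.5850 kg·m².
α = τ/I = 9.53/0.5850 = 16.29 rad/s².
θ = ½αt² = ½(16.29)(16.5)² = 2217 rad.
Revolutions = θ/(2π) = 352.9.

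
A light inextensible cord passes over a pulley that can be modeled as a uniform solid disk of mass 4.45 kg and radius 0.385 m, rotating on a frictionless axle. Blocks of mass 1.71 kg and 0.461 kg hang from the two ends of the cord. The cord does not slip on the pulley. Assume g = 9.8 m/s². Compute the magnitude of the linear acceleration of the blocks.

a ≈ 2.78 m/s²

I = ½MR² = (1/2)(4.45)(0.385)² = 0.3298 kg·m².
Heavier block: m₁g − T₁ = m₁a. Lighter block: T₂ − m₂g = m₂a.
Pulley: (T₁ − T₂)R = Iα = I(a/R), so T₁ − T₂ = (I/R²)a = (1/2)M_p a = 2.225·a.
Adding the three: (m₁ − m₂)g = (m₁ + m₂ + 2.225)a, so a = (1.71 − 0.461)(9.8)/(1.71 + 0.461 + 2.225) = 2.784 m/s².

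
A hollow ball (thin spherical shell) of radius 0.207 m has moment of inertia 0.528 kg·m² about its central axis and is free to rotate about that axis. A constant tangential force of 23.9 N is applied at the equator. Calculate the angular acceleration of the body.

τ = F R = (23.9)(0.207) = 4.947 N·m.
Newton's second law for rotation, τ = Iα, gives α = τ/I = 4.947/0.5280 = 9.370 rad/s².

α ≈ 9.37 rad/s²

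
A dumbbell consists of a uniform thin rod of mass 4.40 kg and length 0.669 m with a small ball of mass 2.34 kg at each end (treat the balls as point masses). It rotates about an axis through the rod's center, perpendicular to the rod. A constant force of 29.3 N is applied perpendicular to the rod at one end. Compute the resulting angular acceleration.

α ≈ 14.3 rad/s²

I_rod = (1/12)ML² = (1/12)(4.40)(0.669)² = 0.1641 kg·m².
I_balls = 2·m·(L/2)² = 2(2.34)(0.3345)² = 0.5236 kg·m².
Total I = 0.6878 kg·m².
τ = F·(L/2) = (29.3)(0.335) = 9.801 N·m.
α = τ/I = 9.801/0.6878 = 14.25 rad/s².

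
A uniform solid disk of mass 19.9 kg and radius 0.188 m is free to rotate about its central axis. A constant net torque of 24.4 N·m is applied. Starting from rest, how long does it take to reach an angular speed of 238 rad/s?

t ≈ 3.43 s

I = ½MR² = (1/2)(19.9)(0.188)² = 0.3517 kg·m².
α = τ/I = 24.4/0.3517 = 69.38 rad/s².
ω = αt ⇒ t = ω/α = 238/69.38 = 3.430 s.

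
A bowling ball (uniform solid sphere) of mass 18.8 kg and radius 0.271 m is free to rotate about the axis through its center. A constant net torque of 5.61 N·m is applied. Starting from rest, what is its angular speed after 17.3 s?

I = (2/5)MR² = (2/5)(18.8)(0.271)² = 0.5523 kg·m².
α = τ/I = 5.61/0.5523 = 10.16 rad/s².
ω = ω₀ + αt = 0 + (10.16)(17.3) = 175.7 rad/s.

ω ≈ 176 rad/s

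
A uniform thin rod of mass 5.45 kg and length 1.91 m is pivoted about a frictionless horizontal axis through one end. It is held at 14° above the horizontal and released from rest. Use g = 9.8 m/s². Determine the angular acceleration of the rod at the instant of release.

About the pivot, I = (1/3)ML² = (1/3)(5.45)(1.91)² = 6.627 kg·m².
The weight acts at the center, a distance L/2 = 0.9550 m from the pivot; τ = Mg(L/2) cos 14° = 49.49 N·m.
α = τ/I = 49.49/6.627 = 7.468 rad/s².
(Equivalently α = (3g/(2L)) cos 14° = 7.468 rad/s².)

α ≈ 7.47 rad/s²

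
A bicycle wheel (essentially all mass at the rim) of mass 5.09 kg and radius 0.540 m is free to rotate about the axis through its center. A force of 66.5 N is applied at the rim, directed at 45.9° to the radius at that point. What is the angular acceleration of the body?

α ≈ 17.4 rad/s²

I = MR² = (5.09)(0.540)² = 1.484 kg·m².
Only the tangential component produces torque: τ = F R sinθ = (66.5)(0.540) sin 45.9° = 25.79 N·m.
Newton's second law for rotation, τ = Iα, gives α = τ/I = 25.79/1.484 = 17.37 rad/s².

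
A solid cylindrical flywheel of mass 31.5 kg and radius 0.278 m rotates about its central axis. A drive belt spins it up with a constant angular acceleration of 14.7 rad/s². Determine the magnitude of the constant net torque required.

τ ≈ 17.9 N·m

I = ½MR² = (1/2)(31.5)(0.278)² = 1.217 kg·m².
τ = Iα = (1.217)(14.70) = 17.89 N·m.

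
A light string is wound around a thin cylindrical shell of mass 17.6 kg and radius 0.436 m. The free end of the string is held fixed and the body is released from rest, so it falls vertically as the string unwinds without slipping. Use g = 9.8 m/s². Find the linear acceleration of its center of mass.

Translation: Mg − T = Ma. Rotation about the center: TR = Iα with I = MR².
With a = αR: T = (I/R²)a = M a, so Mg = (1 + 1.000)Ma.
a = g/(1 + 1.000) = 9.8/2.000 = 4.900 m/s².

a ≈ 4.90 m/s²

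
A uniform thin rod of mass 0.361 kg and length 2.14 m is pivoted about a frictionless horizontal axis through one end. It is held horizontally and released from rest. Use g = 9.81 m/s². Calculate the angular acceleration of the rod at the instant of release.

About the pivot, I = (1/3)ML² = (1/3)(0.361)(2.14)² = 0.5511 kg·m².
The weight acts at the center, a distance L/2 = 1.070 m from the pivot; τ = Mg(L/2) = 3.789 N·m.
α = τ/I = 3.789/0.5511 = 6.876 rad/s².
(Equivalently α = (3g/(2L)) = 6.876 rad/s².)

α ≈ 6.88 rad/s²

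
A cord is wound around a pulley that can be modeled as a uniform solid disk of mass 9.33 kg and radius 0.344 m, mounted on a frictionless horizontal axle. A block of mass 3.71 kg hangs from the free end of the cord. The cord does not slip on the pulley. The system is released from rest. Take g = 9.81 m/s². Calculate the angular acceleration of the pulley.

I = ½MR² = (1/2)(9.33)(0.344)² = 0.5520 kg·m².
Block: mg − T = ma. Pulley: TR = Iα. No-slip: a = αR, so T = (I/R²)a = 4.665·a.
Then mg = (m + 4.665)a, so a = (3.71)(9.81)/(3.71 + 4.665) = 4.346 m/s².
α = a/R = 4.346/0.344 = 12.63 rad/s².

α ≈ 12.6 rad/s²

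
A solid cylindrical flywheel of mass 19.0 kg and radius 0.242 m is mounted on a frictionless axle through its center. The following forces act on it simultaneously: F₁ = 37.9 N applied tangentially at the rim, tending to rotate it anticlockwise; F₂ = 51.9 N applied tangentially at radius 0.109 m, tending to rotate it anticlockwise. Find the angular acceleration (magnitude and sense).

α ≈ 26.7 rad/s², anticlockwise

I = ½MR² = (1/2)(19.0)(0.242)² = 0.5564 kg·m².
Taking anticlockwise as positive: τ₁ = +(37.9)(0.242) = +9.172 N·m; τ₂ = +(51.9)(0.109) = +5.657 N·m.
Net torque τ = 14.83 N·m.
α = τ/I = 14.83/0.5564 = 26.65 rad/s².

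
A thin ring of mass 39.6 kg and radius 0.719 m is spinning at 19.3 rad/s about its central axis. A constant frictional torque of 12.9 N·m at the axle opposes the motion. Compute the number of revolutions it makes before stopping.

≈ 47.0 revolutions

I = MR² = (39.6)(0.719)² = 20.47 kg·m².
The net torque has magnitude 12.9 N·m, opposing ω.
|α| = τ/I = 12.90/20.47 = 0.6301 rad/s² (deceleration).
ω² = ω₀² − 2|α|θ with ω = 0 ⇒ θ = ω₀²/(2|α|) = 295.6 rad = 47.04 rev.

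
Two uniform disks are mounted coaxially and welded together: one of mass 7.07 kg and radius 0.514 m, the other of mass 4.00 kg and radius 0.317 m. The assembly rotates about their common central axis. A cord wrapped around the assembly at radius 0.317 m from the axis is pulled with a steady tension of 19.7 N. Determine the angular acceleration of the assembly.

α ≈ 5.50 rad/s²

I = ½M₁R₁² + ½M₂R₂² = ½(7.07)(0.514)² + ½(4.00)(0.317)² = 1.135 kg·m².
τ = F r = (19.7)(0.317) = 6.245 N·m.
α = τ/I = 6.245/1.135 = 5.503 rad/s².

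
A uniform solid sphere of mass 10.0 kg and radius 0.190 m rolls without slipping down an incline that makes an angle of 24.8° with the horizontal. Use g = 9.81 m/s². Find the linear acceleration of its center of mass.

a ≈ 2.94 m/s²

Translation along the incline: Mg sinθ − f = Ma.
Rotation about the center: fR = Iα with I = (2/5)MR². No-slip gives a = αR, so f = (I/R²)a = (2/5)M a.
Substituting: Mg sinθ = (1 + 0.4000)Ma, so a = g sinθ/(1 + 0.4000) = (9.81) sin 24.8° / 1.400 = 2.939 m/s².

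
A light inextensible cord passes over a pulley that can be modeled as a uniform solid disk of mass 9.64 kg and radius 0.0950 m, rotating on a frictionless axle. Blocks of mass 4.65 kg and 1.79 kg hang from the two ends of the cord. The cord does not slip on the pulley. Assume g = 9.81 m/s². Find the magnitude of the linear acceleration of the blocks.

a ≈ 2.49 m/s²

I = ½MR² = (1/2)(9.64)(0.0950)² = 0.04350 kg·m².
Heavier block: m₁g − T₁ = m₁a. Lighter block: T₂ − m₂g = m₂a.
Pulley: (T₁ − T₂)R = Iα = I(a/R), so T₁ − T₂ = (I/R²)a = (1/2)M_p a = 4.820·a.
Adding the three: (m₁ − m₂)g = (m₁ + m₂ + 4.820)a, so a = (4.65 − 1.79)(9.81)/(4.65 + 1.79 + 4.820) = 2.492 m/s².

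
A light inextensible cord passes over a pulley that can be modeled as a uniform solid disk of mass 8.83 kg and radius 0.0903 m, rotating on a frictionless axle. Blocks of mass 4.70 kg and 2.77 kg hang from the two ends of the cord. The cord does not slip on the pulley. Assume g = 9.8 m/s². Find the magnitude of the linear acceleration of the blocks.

I = ½MR² = (1/2)(8.83)(0.0903)² = 0.03600 kg·m².
Heavier block: m₁g − T₁ = m₁a. Lighter block: T₂ − m₂g = m₂a.
Pulley: (T₁ − T₂)R = Iα = I(a/R), so T₁ − T₂ = (I/R²)a = (1/2)M_p a = 4.415·a.
Adding the three: (m₁ − m₂)g = (m₁ + m₂ + 4.415)a, so a = (4.70 − 2.77)(9.8)/(4.70 + 2.77 + 4.415) = 1.591 m/s².

a ≈ 1.59 m/s²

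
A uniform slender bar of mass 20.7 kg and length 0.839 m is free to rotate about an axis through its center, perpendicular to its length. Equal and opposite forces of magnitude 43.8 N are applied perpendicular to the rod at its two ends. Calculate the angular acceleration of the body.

α ≈ 30.3 rad/s²

I = (1/12)ML² = (1/12)(20.7)(0.839)² = 1.214 kg·m².
The couple gives τ = F·(L/2) + F·(L/2) = F L = (43.8)(0.839) = 36.75 N·m.
Newton's second law for rotation, τ = Iα, gives α = τ/I = 36.75/1.214 = 30.26 rad/s².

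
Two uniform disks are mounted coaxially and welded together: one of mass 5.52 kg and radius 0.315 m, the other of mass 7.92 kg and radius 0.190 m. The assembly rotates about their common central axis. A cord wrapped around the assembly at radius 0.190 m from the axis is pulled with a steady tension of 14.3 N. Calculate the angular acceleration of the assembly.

α ≈ 6.52 rad/s²

I = ½M₁R₁² + ½M₂R₂² = ½(5.52)(0.315)² + ½(7.92)(0.190)² = 0.4168 kg·m².
τ = F r = (14.3)(0.190) = 2.717 N·m.
α = τ/I = 2.717/0.4168 = 6.518 rad/s².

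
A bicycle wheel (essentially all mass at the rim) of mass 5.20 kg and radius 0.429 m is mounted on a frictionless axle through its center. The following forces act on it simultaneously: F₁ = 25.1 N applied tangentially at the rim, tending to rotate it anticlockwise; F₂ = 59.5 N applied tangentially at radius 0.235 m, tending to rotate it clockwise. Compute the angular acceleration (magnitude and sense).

α ≈ 3.36 rad/s², clockwise

I = MR² = (5.20)(0.429)² = 0.9570 kg·m².
Taking anticlockwise as positive: τ₁ = +(25.1)(0.429) = +10.77 N·m; τ₂ = −(59.5)(0.235) = −13.98 N·m.
Net torque τ = -3.215 N·m.
α = τ/I = -3.215/0.9570 = -3.359 rad/s².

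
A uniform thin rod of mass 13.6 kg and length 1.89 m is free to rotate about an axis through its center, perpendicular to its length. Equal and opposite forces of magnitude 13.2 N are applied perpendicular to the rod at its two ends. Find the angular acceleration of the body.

α ≈ 6.16 rad/s²

I = (1/12)ML² = (1/12)(13.6)(1.89)² = 4.048 kg·m².
The couple gives τ = F·(L/2) + F·(L/2) = F L = (13.2)(1.89) = 24.95 N·m.
From τ = Iα: α = 24.95/4.048 = 6.162 rad/s².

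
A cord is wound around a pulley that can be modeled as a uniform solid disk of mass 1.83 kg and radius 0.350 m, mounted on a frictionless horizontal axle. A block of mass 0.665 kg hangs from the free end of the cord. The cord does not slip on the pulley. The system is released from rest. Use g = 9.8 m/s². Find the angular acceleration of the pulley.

I = ½MR² = (1/2)(1.83)(0.350)² = 0.1121 kg·m².
Block: mg − T = ma. Pulley: TR = Iα. No-slip: a = αR, so T = (I/R²)a = 0.9150·a.
Then mg = (m + 0.9150)a, so a = (0.665)(9.8)/(0.665 + 0.9150) = 4.125 m/s².
α = a/R = 4.125/0.350 = 11.78 rad/s².

α ≈ 11.8 rad/s²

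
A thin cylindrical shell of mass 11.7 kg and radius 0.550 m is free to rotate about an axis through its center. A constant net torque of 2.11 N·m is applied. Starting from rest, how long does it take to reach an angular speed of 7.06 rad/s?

I = MR² = (11.7)(0.550)² = 3.539 kg·m².
α = τ/I = 2.11/3.539 = 0.5962 rad/s².
ω = αt ⇒ t = ω/α = 7.06/0.5962 = 11.84 s.

t ≈ 11.8 s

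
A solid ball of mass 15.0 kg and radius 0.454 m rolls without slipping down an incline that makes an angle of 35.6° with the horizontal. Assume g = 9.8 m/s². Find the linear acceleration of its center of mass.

Translation along the incline: Mg sinθ − f = Ma.
Rotation about the center: fR = Iα with I = (2/5)MR². No-slip gives a = αR, so f = (I/R²)a = (2/5)M a.
Substituting: Mg sinθ = (1 + 0.4000)Ma, so a = g sinθ/(1 + 0.4000) = (9.8) sin 35.6° / 1.400 = 4.075 m/s².

a ≈ 4.07 m/s²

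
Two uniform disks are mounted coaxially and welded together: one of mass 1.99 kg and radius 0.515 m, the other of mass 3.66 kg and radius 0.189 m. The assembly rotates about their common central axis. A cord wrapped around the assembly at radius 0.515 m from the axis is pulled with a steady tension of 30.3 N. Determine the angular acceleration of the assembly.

I = ½M₁R₁² + ½M₂R₂² = ½(1.99)(0.515)² + ½(3.66)(0.189)² = 0.3293 kg·m².
τ = F r = (30.3)(0.515) = 15.60 N·m.
α = τ/I = 15.60/0.3293 = 47.39 rad/s².

α ≈ 47.4 rad/s²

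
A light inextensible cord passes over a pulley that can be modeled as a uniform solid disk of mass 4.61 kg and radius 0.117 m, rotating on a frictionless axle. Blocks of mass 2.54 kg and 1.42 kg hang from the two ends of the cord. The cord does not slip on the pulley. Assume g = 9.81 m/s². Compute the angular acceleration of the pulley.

α ≈ 15.0 rad/s²

I = ½MR² = (1/2)(4.61)(0.117)² = 0.03155 kg·m².
Heavier block: m₁g − T₁ = m₁a. Lighter block: T₂ − m₂g = m₂a.
Pulley: (T₁ − T₂)R = Iα = I(a/R), so T₁ − T₂ = (I/R²)a = (1/2)M_p a = 2.305·a.
Adding the three: (m₁ − m₂)g = (m₁ + m₂ + 2.305)a, so a = (2.54 − 1.42)(9.81)/(2.54 + 1.42 + 2.305) = 1.754 m/s².
α = a/R = 1.754/0.117 = 14.99 rad/s².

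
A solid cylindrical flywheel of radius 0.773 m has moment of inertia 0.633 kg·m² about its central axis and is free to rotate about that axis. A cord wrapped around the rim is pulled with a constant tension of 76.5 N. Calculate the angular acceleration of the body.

α ≈ 93.4 rad/s²

τ = F R = (76.5)(0.773) = 59.13 N·m.
Newton's second law for rotation, τ = Iα, gives α = τ/I = 59.13/0.6330 = 93.42 rad/s².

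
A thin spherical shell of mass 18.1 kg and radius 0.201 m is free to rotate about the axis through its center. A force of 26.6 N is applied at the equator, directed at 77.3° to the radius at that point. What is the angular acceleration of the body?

α ≈ 10.7 rad/s²

I = (2/3)MR² = (2/3)(18.1)(0.201)² = 0.4875 kg·m².
Only the tangential component produces torque: τ = F R sinθ = (26.6)(0.201) sin 77.3° = 5.216 N·m.
From τ = Iα: α = 5.216/0.4875 = 10.70 rad/s².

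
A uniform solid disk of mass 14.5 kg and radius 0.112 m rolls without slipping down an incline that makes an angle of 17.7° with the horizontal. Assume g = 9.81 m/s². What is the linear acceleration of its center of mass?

a ≈ 1.99 m/s²

Translation along the incline: Mg sinθ − f = Ma.
Rotation about the center: fR = Iα with I = ½MR². No-slip gives a = αR, so f = (I/R²)a = (1/2)M a.
Substituting: Mg sinθ = (1 + 0.5000)Ma, so a = g sinθ/(1 + 0.5000) = (9.81) sin 17.7° / 1.500 = 1.988 m/s².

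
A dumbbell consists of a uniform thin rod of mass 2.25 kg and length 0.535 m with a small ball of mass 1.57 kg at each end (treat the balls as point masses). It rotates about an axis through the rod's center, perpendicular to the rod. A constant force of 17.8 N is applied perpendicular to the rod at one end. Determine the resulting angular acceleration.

I_rod = (1/12)ML² = (1/12)(2.25)(0.535)² = 0.05367 kg·m².
I_balls = 2·m·(L/2)² = 2(1.57)(0.2675)² = 0.2247 kg·m².
Total I = 0.2784 kg·m².
τ = F·(L/2) = (17.8)(0.268) = 4.762 N·m.
α = τ/I = 4.762/0.2784 = 17.11 rad/s².

α ≈ 17.1 rad/s²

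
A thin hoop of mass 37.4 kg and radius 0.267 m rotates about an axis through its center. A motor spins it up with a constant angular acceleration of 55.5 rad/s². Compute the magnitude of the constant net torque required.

τ ≈ 148 N·m

I = MR² = (37.4)(0.267)² = 2.666 kg·m².
τ = Iα = (2.666)(55.50) = 148.0 N·m.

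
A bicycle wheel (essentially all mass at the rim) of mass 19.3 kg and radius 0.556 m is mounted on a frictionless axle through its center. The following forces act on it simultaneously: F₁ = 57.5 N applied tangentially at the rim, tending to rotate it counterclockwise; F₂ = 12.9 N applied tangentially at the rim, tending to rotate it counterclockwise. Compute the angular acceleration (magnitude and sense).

I = MR² = (19.3)(0.556)² = 5.966 kg·m².
Taking counterclockwise as positive: τ₁ = +(57.5)(0.556) = +31.97 N·m; τ₂ = +(12.9)(0.556) = +7.172 N·m.
Net torque τ = 39.14 N·m.
α = τ/I = 39.14/5.966 = 6.561 rad/s².

α ≈ 6.56 rad/s², counterclockwise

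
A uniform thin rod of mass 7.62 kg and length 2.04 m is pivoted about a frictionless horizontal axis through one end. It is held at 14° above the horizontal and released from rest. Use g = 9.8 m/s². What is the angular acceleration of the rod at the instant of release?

α ≈ 6.99 rad/s²

About the pivot, I = (1/3)ML² = (1/3)(7.62)(2.04)² = 10.57 kg·m².
The weight acts at the center, a distance L/2 = 1.020 m from the pivot; τ = Mg(L/2) cos 14° = 73.91 N·m.
α = τ/I = 73.91/10.57 = 6.992 rad/s².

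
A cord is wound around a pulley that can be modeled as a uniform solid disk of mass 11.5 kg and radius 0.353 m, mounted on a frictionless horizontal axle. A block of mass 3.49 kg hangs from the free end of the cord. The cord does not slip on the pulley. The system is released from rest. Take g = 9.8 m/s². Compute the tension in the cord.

T ≈ 21.3 N

I = ½MR² = (1/2)(11.5)(0.353)² = 0.7165 kg·m².
Block: mg − T = ma. Pulley: TR = Iα. No-slip: a = αR, so T = (I/R²)a = 5.750·a.
Then mg = (m + 5.750)a, so a = (3.49)(9.8)/(3.49 + 5.750) = 3.702 m/s².
T = 5.750·a = 21.28 N.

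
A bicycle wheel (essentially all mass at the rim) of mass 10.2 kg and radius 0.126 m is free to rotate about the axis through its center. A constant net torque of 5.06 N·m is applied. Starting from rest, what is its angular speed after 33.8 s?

ω ≈ 1060 rad/s

I = MR² = (10.2)(0.126)² = 0.1619 kg·m².
α = τ/I = 5.06/0.1619 = 31.25 rad/s².
ω = ω₀ + αt = 0 + (31.25)(33.8) = 1056 rad/s.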